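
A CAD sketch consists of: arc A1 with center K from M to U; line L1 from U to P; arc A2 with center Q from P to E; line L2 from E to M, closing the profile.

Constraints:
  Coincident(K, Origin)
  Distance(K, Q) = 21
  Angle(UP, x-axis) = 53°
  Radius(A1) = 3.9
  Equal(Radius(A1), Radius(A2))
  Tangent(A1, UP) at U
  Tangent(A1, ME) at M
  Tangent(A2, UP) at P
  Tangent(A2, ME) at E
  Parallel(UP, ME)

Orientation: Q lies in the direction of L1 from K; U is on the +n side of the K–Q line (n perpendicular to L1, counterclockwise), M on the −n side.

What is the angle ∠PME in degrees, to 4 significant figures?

20.38°

Tangency of A1 to both parallel lines with radius 3.9 puts U and M at K ± 3.9·n: U = (-3.115, 2.347), M = (3.115, -2.347). Equal radii place P and E the same way about Q: P = Q + 3.9·n = (9.523, 19.12), E = Q − 3.9·n = (15.75, 14.42). Then cos ∠PME = MP·ME / (|MP||ME|), giving 20.38°.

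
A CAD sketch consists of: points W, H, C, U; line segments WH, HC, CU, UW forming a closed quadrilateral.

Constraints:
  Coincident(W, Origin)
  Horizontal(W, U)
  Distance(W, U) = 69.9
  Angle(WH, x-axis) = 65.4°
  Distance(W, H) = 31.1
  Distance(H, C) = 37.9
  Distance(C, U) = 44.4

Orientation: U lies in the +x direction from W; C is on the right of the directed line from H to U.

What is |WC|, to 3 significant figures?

27.1

W is at the origin; WU is horizontal with |WU| = 69.9 and U in +x, so U = (69.9, 0). WH runs at 65.4° with |WH| = 31.1, so H = (12.9, 28.3). C is determined by |HC| = 37.9 and |CU| = 44.4 together: it lies at the intersection of circle(H, 37.9) and circle(U, 44.4). With |HU| = 63.6, the foot of the radical line on HU is 27.6 from H and the perpendicular offset is √(37.9² − 27.6²) = 26.0. Taking the right-of-HU solution: C = (26.1, -7.27).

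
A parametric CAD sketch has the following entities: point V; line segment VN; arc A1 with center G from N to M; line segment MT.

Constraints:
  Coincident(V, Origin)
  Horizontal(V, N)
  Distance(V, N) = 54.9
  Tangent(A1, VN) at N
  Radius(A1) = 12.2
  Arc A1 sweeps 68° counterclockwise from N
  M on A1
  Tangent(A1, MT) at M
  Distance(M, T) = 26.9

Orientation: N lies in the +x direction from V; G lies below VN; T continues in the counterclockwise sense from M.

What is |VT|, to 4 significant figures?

46.73

V is at the origin; V and N share the same y with |VN| = 54.9 and N on the +x side, so N = (54.90, 0.000). The tangent condition forces GN to be normal to VN, so G = N + (0, -12.2) = (54.90, -12.20). On A1, N sits at bearing 90° from G; a 68° counterclockwise sweep puts M at bearing 158°, so M = G + 12.2·(cos 158°, sin 158°) = (43.59, -7.630). A1 meets MT tangentially, so GM is at right angles to MT, so MT runs along (−sin 158°, cos 158°); with |MT| = 26.9, T = (33.51, -32.57). Then |VT| = |T − V| = 46.73.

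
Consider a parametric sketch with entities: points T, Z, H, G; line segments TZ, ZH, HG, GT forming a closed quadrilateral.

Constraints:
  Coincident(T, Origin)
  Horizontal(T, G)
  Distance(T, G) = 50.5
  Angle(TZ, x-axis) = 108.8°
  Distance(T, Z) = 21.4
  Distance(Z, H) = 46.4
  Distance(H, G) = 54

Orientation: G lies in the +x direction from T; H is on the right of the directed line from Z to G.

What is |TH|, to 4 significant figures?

25.28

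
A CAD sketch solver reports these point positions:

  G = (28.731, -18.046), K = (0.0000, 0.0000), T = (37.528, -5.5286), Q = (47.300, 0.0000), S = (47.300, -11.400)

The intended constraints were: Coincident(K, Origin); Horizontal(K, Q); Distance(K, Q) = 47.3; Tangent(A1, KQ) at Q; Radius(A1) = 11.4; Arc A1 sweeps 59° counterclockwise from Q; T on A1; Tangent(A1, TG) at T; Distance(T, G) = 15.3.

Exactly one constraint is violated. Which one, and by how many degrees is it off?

Tangent(A1, TG) at T — off by 4.10°.

K = (0.00, 0.00) ✓; K.y = 0.00, Q.y = 0.00 ✓; |KQ| = 47.30 ✓; ∠(SQ, QK) = 90.00° ✓; |SQ| = 11.40 ✓; bearing(S→T) − bearing(S→Q) = 59.00° ✓; |ST| = 11.40 ✓; ∠(ST, TG) = 94.10° ✗; |TG| = 15.30 ✓.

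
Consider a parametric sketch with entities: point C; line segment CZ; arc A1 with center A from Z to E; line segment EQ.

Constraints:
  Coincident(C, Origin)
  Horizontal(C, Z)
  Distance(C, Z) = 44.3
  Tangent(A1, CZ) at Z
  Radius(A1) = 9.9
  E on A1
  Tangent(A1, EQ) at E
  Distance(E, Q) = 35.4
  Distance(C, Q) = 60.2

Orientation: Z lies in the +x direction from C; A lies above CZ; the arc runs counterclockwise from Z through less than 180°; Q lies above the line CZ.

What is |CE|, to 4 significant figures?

55.12

Checks: |AE| = 9.900 ✓; ∠(AE, EQ) = 90.00° ✓; |EQ| = 35.40 ✓; |CQ| = 60.20 ✓.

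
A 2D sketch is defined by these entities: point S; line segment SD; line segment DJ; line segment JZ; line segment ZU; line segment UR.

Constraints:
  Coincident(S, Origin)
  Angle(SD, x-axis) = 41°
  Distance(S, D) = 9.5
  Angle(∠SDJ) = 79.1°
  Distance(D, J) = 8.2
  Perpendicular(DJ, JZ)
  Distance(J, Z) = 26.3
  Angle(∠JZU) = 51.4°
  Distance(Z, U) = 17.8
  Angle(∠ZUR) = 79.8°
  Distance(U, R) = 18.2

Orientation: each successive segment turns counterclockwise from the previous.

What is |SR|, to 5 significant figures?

8.7034

∠JZU = 51.4° gives ZU at 0.50000° from the x-axis; with |ZU| = 17.8, U = (2.2882, -9.2488). ∠ZUR = 79.8° gives UR at 100.70° from the x-axis; with |UR| = 18.2, R = (-1.0910, 8.6347). Then |SR| = |R − S| = 8.7034.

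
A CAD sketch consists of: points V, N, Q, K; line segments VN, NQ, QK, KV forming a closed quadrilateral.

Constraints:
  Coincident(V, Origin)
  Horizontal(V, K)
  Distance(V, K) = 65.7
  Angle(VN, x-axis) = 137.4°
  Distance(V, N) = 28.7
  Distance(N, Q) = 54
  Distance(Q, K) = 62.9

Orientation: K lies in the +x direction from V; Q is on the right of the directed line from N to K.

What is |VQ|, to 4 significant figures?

27.14

V is at the origin; VK is horizontal with |VK| = 65.7 and K in +x, so K = (65.7, 0). VN runs at 137.4° with |VN| = 28.7, so N = (-21.13, 19.43). Q is determined by |NQ| = 54.0 and |QK| = 62.9 together: it lies at the intersection of circle(N, 54.0) and circle(K, 62.9). With |NK| = 88.97, the foot of the radical line on NK is 38.64 from N and the perpendicular offset is √(54.0² − 38.64²) = 37.72. Taking the right-of-NK solution: Q = (8.345, -25.82).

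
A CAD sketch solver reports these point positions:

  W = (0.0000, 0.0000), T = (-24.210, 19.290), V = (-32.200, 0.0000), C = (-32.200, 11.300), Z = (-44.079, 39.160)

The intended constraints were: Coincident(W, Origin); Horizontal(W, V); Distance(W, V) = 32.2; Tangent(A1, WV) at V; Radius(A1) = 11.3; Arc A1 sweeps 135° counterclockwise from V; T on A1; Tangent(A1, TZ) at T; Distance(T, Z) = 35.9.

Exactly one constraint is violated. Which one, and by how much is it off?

Distance(T, Z) = 35.9 — off by 7.80.

W = (0.00, 0.00) ✓; W.y = 0.00, V.y = 0.00 ✓; |WV| = 32.20 ✓; ∠(CV, VW) = 90.00° ✓; |CV| = 11.30 ✓; bearing(C→T) − bearing(C→V) = 135.0° ✓; |CT| = 11.30 ✓; ∠(CT, TZ) = 90.00° ✓; |TZ| = 28.10 ✗.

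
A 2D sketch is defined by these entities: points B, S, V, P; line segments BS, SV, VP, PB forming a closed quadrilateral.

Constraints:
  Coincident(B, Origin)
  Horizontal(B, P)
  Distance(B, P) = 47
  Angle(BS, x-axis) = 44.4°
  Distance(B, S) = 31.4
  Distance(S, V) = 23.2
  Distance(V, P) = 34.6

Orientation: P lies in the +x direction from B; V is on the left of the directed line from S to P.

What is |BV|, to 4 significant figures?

54.29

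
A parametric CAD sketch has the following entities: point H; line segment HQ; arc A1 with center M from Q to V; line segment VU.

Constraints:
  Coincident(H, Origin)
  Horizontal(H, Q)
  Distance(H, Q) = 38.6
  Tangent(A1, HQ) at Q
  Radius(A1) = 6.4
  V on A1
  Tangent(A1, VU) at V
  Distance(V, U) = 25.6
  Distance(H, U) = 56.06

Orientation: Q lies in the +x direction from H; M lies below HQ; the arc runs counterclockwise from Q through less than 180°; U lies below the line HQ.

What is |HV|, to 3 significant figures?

34.5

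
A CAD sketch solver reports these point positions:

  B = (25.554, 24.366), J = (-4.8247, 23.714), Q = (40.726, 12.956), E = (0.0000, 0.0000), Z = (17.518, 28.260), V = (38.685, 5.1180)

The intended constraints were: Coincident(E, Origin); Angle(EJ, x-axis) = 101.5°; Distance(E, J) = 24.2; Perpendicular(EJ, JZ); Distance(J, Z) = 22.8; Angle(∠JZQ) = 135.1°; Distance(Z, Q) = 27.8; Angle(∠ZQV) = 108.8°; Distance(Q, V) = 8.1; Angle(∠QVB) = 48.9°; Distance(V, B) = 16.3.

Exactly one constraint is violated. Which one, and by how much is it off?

Distance(V, B) = 16.3 — off by 7.00.

E = (0.00, 0.00) ✓; EJ at 101.5° ✓; |EJ| = 24.20 ✓; ∠(EJ, JZ) = 90.00° ✓; |JZ| = 22.80 ✓; ∠JZQ = 135.1° ✓; |ZQ| = 27.80 ✓; ∠ZQV = 108.8° ✓; |QV| = 8.099 ✓; ∠QVB = 48.90° ✓; |VB| = 23.30 ✗.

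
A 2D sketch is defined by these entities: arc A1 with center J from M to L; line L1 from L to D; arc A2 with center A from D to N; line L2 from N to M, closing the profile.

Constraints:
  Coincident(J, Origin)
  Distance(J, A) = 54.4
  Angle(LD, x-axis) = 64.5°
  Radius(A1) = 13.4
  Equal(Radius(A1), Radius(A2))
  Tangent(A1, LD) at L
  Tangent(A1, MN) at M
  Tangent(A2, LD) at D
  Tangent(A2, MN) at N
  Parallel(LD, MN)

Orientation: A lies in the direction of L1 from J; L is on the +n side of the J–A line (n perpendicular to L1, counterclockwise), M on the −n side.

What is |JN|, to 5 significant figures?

56.026

The slot axis is L1's direction at 64.5°, so u = (cos 64.5°, sin 64.5°) = (0.43051, 0.90259) and n = (−sin 64.5°, cos 64.5°) = (-0.90259, 0.43051). J is at the origin and A lies 54.4 along u from J, so A = 54.4·u = (23.420, 49.101). Tangency of A1 to both parallel lines with radius 13.4 puts L and M at J ± 13.4·n: L = (-12.095, 5.7688), M = (12.095, -5.7688). Equal radii place D and N the same way about A: D = A + 13.4·n = (11.325, 54.869), N = A − 13.4·n = (35.514, 43.332). Then |JN| = |N − J| = 56.026.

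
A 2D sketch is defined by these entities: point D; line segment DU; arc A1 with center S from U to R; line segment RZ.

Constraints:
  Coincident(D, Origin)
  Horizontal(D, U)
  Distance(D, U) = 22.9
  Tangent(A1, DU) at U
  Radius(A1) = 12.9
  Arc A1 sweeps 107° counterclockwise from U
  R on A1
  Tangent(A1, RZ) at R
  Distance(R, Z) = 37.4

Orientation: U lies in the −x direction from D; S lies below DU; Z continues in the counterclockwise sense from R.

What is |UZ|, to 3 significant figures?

52.5

D is at the origin; DU is horizontal with |DU| = 22.9 and U on the −x side, so U = (-22.9, 0.00). A1 meets DU tangentially, so SU is at right angles to DU, so S = U + (0, -12.9) = (-22.9, -12.9). On A1, U sits at bearing 90° from S; a 107° counterclockwise sweep puts R at bearing 197°, so R = S + 12.9·(cos 197°, sin 197°) = (-35.2, -16.7). Tangency of A1 to RZ means the radius SR is perpendicular to RZ, so RZ runs along (−sin 197°, cos 197°); with |RZ| = 37.4, Z = (-24.3, -52.4). Then |UZ| = |Z − U| = 52.5.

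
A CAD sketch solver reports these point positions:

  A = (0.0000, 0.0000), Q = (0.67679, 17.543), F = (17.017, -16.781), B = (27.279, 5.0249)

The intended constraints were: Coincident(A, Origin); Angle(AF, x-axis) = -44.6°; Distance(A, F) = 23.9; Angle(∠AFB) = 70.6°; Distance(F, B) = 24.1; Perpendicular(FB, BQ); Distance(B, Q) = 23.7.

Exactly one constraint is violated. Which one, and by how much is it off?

Distance(B, Q) = 23.7 — off by 5.70.

A = (0.00, 0.00) ✓; AF at -44.60° ✓; |AF| = 23.90 ✓; ∠AFB = 70.60° ✓; |FB| = 24.10 ✓; ∠(FB, BQ) = 90.00° ✓; |BQ| = 29.40 ✗.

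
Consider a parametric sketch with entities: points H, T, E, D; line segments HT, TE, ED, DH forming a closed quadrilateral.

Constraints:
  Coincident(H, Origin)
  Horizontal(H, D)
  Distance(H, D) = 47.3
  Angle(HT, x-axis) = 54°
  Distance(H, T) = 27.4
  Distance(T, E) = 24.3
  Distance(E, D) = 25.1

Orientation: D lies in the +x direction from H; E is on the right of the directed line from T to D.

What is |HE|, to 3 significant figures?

22.3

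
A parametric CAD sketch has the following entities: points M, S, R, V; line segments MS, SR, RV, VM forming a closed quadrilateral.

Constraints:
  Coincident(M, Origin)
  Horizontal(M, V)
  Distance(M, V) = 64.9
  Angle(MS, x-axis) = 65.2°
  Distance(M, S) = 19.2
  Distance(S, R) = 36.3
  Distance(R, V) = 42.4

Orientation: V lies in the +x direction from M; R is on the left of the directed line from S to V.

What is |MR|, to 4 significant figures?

52.87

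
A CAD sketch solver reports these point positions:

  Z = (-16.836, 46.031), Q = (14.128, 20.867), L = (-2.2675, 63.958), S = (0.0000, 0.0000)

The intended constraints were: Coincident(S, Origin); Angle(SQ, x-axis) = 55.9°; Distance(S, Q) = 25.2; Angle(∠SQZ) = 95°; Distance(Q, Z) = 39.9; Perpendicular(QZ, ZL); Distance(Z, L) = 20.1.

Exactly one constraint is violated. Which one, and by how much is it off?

Distance(Z, L) = 20.1 — off by 3.00.

S = (0.00, 0.00) ✓; SQ at 55.90° ✓; |SQ| = 25.20 ✓; ∠SQZ = 95.00° ✓; |QZ| = 39.90 ✓; ∠(QZ, ZL) = 90.00° ✓; |ZL| = 23.10 ✗.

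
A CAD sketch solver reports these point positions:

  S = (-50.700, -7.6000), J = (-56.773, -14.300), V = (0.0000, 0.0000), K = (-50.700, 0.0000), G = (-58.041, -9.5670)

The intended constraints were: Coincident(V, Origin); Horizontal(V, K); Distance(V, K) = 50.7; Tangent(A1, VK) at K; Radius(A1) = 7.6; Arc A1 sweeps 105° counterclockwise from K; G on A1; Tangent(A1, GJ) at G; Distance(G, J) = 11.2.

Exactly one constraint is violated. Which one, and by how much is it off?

Distance(G, J) = 11.2 — off by 6.30.

V = (0.00, 0.00) ✓; V.y = 0.00, K.y = 0.00 ✓; |VK| = 50.70 ✓; ∠(SK, KV) = 90.00° ✓; |SK| = 7.600 ✓; bearing(S→G) − bearing(S→K) = 105.0° ✓; |SG| = 7.600 ✓; ∠(SG, GJ) = 90.00° ✓; |GJ| = 4.900 ✗.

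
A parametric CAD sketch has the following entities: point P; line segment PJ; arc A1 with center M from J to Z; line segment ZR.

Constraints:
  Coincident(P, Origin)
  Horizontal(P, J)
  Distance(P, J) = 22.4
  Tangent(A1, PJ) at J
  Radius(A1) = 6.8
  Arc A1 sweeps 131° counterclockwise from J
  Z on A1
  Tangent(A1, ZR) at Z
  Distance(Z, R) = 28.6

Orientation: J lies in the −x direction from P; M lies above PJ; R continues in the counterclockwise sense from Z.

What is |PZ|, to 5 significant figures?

20.615

P is at the origin; PJ is horizontal with |PJ| = 22.4 and J on the −x side, so J = (-22.400, 0.0000). Since A1 is tangent to PJ there, MJ ⟂ PJ, so M = J + (0, 6.8) = (-22.400, 6.8000). On A1, J sits at bearing -90° from M; a 131° counterclockwise sweep puts Z at bearing 41°, so Z = M + 6.8·(cos 41°, sin 41°) = (-17.268, 11.261). Then |PZ| = |Z − P| = 20.615.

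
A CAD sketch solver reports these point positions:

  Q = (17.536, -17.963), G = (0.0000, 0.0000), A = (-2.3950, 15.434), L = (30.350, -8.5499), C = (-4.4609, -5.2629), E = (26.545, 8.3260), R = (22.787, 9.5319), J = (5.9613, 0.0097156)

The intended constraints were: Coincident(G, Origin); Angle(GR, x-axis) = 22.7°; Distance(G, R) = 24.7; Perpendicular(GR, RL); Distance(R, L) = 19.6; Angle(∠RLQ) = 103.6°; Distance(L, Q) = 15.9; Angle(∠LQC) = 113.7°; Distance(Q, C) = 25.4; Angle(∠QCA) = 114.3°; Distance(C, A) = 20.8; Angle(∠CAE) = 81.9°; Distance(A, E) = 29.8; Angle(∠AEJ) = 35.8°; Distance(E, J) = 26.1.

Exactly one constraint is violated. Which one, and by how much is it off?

Distance(E, J) = 26.1 — off by 3.90.

G = (0.00, 0.00) ✓; GR at 22.70° ✓; |GR| = 24.70 ✓; ∠(GR, RL) = 90.00° ✓; |RL| = 19.60 ✓; ∠RLQ = 103.6° ✓; |LQ| = 15.90 ✓; ∠LQC = 113.7° ✓; |QC| = 25.40 ✓; ∠QCA = 114.3° ✓; |CA| = 20.80 ✓; ∠CAE = 81.90° ✓; |AE| = 29.80 ✓; ∠AEJ = 35.80° ✓; |EJ| = 22.20 ✗.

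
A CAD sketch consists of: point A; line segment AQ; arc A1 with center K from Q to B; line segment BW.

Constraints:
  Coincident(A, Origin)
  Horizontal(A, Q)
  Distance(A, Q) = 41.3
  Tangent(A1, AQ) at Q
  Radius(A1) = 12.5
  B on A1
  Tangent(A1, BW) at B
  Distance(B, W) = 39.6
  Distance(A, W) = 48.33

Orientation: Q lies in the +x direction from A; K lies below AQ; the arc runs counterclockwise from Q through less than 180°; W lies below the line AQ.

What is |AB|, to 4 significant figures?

30.67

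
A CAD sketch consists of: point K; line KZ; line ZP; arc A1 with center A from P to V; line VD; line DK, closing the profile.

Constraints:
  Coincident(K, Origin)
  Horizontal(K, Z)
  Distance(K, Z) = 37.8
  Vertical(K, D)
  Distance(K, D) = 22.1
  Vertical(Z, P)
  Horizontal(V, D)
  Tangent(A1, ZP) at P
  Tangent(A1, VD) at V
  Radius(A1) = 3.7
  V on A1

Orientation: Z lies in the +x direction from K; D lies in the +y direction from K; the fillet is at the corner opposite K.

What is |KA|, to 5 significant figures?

38.748

K is at the origin; K and Z share the same y with |KZ| = 37.8 and Z on the +x side, so Z = (37.800, 0.0000). K and D share the same x with |KD| = 22.1 and D on the +y side, so D = (0.0000, 22.100). The virtual corner opposite K is at (37.800, 22.100). Tangency of A1 to ZP means the radius AP is perpendicular to ZP and the tangent condition forces AV to be normal to VD, with radius 3.7, so the center A sits 3.7 in from both sides at A = (34.100, 18.400). Then |KA| = |A − K| = 38.748.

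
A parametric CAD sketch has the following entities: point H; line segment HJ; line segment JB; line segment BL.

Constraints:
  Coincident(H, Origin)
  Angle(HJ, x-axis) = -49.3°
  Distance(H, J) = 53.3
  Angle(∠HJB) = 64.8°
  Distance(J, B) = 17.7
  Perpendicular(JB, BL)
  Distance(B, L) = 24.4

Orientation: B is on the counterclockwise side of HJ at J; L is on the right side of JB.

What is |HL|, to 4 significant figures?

72.80

H is at the origin; HJ runs at -49.3° with length 53.3, so J = 53.3·(cos -49.3°, sin -49.3°) = (34.76, -40.41). ∠HJB = 64.8°, so JB runs at -49.3° + (180° − 64.8°) = 65.90° from the x-axis; with |JB| = 17.7, B = J + 17.7·(cos 65.90°, sin 65.90°) = (41.98, -24.25). JB ⟂ BL; with |BL| = 24.4 on the right of JB, L = B + 24.4·(0.9128, -0.4083) = (64.26, -34.21). Then |HL| = |L − H| = 72.80.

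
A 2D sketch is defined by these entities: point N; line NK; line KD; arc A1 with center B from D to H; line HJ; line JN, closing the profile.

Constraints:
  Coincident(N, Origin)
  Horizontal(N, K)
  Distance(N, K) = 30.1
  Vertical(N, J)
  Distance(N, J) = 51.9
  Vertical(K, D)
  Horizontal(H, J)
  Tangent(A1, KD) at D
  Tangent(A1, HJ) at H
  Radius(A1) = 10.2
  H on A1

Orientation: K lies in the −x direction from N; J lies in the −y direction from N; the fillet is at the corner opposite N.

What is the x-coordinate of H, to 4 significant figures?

-19.90

N is at the origin; N and K share the same y with |NK| = 30.1 and K on the −x side, so K = (-30.10, 0.000). N and J share the same x with |NJ| = 51.9 and J on the −y side, so J = (0.000, -51.90). The virtual corner opposite N is at (-30.10, -51.90). Since A1 is tangent to KD there, BD ⟂ KD and the tangent condition forces BH to be normal to HJ, with radius 10.2, so the center B sits 10.2 in from both sides at B = (-19.90, -41.70). That places the tangent points at D = (-30.10, -41.70) on KD and H = (-19.90, -51.90) on HJ. So H.x = -19.90.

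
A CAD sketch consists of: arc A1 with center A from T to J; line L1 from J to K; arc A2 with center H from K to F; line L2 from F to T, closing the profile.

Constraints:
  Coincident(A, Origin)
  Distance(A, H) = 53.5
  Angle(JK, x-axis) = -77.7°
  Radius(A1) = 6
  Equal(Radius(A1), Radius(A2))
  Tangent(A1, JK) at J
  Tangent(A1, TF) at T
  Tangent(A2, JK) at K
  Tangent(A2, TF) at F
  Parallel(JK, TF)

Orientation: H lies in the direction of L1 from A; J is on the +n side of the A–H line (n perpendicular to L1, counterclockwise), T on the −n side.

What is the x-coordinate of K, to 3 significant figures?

17.3

Tangency of A1 to both parallel lines with radius 6.0 puts J and T at A ± 6.0·n: J = (5.86, 1.28), T = (-5.86, -1.28). Equal radii place K and F the same way about H: K = H + 6.0·n = (17.3, -51.0), F = H − 6.0·n = (5.53, -53.6). So K.x = 17.3.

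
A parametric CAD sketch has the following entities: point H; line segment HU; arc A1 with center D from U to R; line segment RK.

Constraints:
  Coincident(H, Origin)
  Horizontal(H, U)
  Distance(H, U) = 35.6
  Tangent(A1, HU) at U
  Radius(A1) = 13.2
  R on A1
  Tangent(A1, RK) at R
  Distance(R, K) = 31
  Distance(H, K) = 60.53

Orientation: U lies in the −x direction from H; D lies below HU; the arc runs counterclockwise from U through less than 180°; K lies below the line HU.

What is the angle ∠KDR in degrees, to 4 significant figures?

66.94°

H is at the origin; H and U share the same y with |HU| = 35.6 and U on the −x side, so U = (-35.60, 0.000). The tangent condition forces DU to be normal to HU, so D = U + (0, -13.2) = (-35.60, -13.20). Since DR ⟂ RK (tangency), |DK| = √(13.2² + 31.0²) = 33.69 regardless of where R sits on A1. So K lies on both circle(H, 60.53) and circle(D, 33.69); the below-HU intersection is K = (-38.42, -46.78). R is the foot of the tangent from K: R = (-48.13, -17.34).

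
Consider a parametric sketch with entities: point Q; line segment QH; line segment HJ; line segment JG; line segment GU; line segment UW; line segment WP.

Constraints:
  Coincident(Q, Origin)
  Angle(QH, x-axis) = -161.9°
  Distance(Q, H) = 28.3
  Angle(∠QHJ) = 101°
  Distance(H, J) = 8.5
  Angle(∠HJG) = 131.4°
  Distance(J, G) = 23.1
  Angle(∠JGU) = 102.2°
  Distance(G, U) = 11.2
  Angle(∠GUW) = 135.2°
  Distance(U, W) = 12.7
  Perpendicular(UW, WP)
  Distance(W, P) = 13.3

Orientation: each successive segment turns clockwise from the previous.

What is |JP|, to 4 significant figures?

16.27

Q is at the origin; QH runs at -161.9° with length 28.3, so H = (-26.90, -8.792). ∠QHJ = 101.0° gives HJ at 119.1° from the x-axis; with |HJ| = 8.5, J = (-31.03, -1.365). ∠HJG = 131.4° gives JG at 70.50° from the x-axis; with |JG| = 23.1, G = (-23.32, 20.41). ∠JGU = 102.2° gives GU at -7.300° from the x-axis; with |GU| = 11.2, U = (-12.21, 18.99). ∠GUW = 135.2° gives UW at -52.10° from the x-axis; with |UW| = 12.7, W = (-4.412, 8.965). The perpendicularity gives WP at right angles to UW, so WP runs at -142.1°; with |WP| = 13.3, P = (-14.91, 0.7955). Then |JP| = |P − J| = 16.27.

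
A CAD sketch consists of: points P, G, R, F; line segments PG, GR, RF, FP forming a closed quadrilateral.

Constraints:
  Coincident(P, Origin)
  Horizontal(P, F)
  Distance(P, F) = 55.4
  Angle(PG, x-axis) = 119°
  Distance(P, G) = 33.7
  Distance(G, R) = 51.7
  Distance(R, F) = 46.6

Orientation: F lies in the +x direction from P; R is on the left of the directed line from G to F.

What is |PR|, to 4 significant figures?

53.54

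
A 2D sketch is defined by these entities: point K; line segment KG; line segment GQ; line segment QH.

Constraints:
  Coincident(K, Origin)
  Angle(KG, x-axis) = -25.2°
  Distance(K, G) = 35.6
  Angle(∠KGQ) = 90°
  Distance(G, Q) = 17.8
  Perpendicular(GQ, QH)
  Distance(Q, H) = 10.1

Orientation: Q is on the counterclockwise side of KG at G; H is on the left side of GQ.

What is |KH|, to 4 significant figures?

31.10

∠KGQ = 90.0°, so GQ runs at -25.2° + (180° − 90.0°) = 64.80° from the x-axis; with |GQ| = 17.8, Q = G + 17.8·(cos 64.80°, sin 64.80°) = (39.79, 0.9482). The perpendicularity gives QH at right angles to GQ; with |QH| = 10.1 on the left of GQ, H = Q + 10.1·(-0.9048, 0.4258) = (30.65, 5.249). Then |KH| = |H − K| = 31.10.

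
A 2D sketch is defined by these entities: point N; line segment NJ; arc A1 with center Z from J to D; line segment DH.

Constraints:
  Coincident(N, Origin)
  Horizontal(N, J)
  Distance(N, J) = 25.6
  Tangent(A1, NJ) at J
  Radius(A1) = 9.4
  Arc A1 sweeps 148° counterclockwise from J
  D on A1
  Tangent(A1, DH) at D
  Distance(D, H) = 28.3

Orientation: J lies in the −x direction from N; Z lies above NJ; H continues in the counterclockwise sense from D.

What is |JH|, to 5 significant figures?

37.542

N is at the origin; NJ is horizontal with |NJ| = 25.6 and J on the −x side, so J = (-25.600, 0.0000). The tangent condition forces ZJ to be normal to NJ, so Z = J + (0, 9.4) = (-25.600, 9.4000). On A1, J sits at bearing -90° from Z; a 148° counterclockwise sweep puts D at bearing 58°, so D = Z + 9.4·(cos 58°, sin 58°) = (-20.619, 17.372). Tangency of A1 to DH means the radius ZD is perpendicular to DH, so DH runs along (−sin 58°, cos 58°); with |DH| = 28.3, H = (-44.619, 32.368). Then |JH| = |H − J| = 37.542.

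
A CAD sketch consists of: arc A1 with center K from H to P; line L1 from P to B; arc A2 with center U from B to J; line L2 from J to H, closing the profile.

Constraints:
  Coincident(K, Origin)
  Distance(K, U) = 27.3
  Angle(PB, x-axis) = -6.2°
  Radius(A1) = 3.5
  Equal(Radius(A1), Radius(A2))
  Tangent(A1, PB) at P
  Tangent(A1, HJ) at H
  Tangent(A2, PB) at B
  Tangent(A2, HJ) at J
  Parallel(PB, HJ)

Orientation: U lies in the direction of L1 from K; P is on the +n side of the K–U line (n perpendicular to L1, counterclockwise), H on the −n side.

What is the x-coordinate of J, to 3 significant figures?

26.8

Tangency of A1 to both parallel lines with radius 3.5 puts P and H at K ± 3.5·n: P = (0.378, 3.48), H = (-0.378, -3.48). Equal radii place B and J the same way about U: B = U + 3.5·n = (27.5, 0.531), J = U − 3.5·n = (26.8, -6.43). So J.x = 26.8.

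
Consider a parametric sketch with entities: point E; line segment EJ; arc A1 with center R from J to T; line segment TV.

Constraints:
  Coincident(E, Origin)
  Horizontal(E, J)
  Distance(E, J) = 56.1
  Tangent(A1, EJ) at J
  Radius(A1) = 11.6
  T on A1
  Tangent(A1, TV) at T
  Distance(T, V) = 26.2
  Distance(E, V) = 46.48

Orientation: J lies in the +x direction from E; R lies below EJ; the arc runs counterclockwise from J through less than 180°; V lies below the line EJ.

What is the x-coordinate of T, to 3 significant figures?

45.5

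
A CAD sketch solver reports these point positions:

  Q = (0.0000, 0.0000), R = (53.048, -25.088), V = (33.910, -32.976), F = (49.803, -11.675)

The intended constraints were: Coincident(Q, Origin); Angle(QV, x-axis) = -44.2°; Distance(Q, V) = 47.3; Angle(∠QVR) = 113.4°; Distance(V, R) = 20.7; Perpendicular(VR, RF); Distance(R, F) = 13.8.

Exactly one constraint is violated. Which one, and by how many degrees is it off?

Perpendicular(VR, RF) — off by 8.80°.

Q = (0.00, 0.00) ✓; QV at -44.20° ✓; |QV| = 47.30 ✓; ∠QVR = 113.4° ✓; |VR| = 20.70 ✓; ∠(VR, RF) = 81.20° ✗; |RF| = 13.80 ✓.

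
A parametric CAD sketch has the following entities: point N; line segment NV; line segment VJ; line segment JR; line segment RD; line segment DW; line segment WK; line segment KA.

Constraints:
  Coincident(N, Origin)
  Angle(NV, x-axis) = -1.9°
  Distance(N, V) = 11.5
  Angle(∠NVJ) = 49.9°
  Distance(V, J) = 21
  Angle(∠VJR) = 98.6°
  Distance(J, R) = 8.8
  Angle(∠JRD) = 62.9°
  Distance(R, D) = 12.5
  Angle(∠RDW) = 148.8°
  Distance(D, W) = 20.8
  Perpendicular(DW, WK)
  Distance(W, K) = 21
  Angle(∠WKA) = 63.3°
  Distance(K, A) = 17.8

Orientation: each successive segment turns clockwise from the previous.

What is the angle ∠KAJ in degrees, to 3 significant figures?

167°

DW is perpendicular to WK, so WK runs at -91.7°; with |WK| = 21.0, K = (21.1, -26.6). ∠WKA = 63.3° gives KA at 152° from the x-axis; with |KA| = 17.8, A = (5.48, -18.1). Then cos ∠KAJ = AK·AJ / (|AK||AJ|), giving 167°.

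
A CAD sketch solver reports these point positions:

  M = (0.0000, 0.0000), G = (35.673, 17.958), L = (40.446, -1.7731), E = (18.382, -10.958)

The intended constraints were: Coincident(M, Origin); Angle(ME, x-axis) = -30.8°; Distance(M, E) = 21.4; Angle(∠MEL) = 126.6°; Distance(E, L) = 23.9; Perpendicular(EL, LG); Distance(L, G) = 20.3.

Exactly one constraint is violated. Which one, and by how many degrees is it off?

Perpendicular(EL, LG) — off by 9.00°.

M = (0.00, 0.00) ✓; ME at -30.80° ✓; |ME| = 21.40 ✓; ∠MEL = 126.6° ✓; |EL| = 23.90 ✓; ∠(EL, LG) = 81.00° ✗; |LG| = 20.30 ✓.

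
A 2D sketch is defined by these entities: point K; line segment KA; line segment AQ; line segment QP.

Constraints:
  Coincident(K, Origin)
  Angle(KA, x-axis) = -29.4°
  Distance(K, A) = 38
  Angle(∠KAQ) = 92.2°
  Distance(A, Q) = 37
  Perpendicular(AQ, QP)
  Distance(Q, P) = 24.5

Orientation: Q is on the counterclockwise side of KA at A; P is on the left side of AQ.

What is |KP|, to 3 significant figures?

40.8

∠KAQ = 92.2°, so AQ runs at -29.4° + (180° − 92.2°) = 58.4° from the x-axis; with |AQ| = 37.0, Q = A + 37.0·(cos 58.4°, sin 58.4°) = (52.5, 12.9). AQ is perpendicular to QP; with |QP| = 24.5 on the left of AQ, P = Q + 24.5·(-0.852, 0.524) = (31.6, 25.7). Then |KP| = |P − K| = 40.8.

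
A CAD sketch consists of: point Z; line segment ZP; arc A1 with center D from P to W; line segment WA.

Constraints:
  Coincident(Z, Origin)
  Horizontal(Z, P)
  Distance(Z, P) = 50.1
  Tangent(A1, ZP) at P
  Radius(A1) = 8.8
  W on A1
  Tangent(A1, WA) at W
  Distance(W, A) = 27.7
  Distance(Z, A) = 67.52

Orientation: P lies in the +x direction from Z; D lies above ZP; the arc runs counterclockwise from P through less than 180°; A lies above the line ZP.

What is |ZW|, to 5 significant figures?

59.641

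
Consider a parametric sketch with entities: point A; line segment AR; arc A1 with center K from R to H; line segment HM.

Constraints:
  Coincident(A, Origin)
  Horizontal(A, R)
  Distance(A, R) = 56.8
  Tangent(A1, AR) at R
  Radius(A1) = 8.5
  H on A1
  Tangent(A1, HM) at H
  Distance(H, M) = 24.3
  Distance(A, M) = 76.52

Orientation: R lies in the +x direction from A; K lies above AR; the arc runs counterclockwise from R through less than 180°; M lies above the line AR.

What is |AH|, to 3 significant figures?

65.5

Checks: A.y = 0.00, R.y = 0.00 ✓; |KH| = 8.500 ✓; ∠(KH, HM) = 90.00° ✓; |HM| = 24.30 ✓; |AM| = 76.52 ✓.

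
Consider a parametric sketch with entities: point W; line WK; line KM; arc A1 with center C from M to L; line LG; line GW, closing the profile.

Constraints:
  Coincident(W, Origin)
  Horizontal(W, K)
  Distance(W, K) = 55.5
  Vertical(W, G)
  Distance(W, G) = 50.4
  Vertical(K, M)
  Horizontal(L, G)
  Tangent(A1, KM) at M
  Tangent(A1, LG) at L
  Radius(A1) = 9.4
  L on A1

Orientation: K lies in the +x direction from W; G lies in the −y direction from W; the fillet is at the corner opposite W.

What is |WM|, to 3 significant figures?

69.0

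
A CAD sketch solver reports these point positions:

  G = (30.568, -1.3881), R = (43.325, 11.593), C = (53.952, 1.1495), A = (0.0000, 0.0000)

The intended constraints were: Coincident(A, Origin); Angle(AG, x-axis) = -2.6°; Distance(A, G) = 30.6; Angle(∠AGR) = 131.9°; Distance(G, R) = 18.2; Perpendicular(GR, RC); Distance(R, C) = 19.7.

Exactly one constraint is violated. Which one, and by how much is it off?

Distance(R, C) = 19.7 — off by 4.80.

A = (0.00, 0.00) ✓; AG at -2.600° ✓; |AG| = 30.60 ✓; ∠AGR = 131.9° ✓; |GR| = 18.20 ✓; ∠(GR, RC) = 90.00° ✓; |RC| = 14.90 ✗.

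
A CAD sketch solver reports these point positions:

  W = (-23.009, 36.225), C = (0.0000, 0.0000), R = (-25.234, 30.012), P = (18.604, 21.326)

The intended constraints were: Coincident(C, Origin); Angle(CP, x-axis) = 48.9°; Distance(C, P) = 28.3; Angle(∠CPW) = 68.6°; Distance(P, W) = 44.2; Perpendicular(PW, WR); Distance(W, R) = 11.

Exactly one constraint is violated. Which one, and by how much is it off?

Distance(W, R) = 11 — off by 4.40.

C = (0.00, 0.00) ✓; CP at 48.90° ✓; |CP| = 28.30 ✓; ∠CPW = 68.60° ✓; |PW| = 44.20 ✓; ∠(PW, WR) = 90.00° ✓; |WR| = 6.599 ✗.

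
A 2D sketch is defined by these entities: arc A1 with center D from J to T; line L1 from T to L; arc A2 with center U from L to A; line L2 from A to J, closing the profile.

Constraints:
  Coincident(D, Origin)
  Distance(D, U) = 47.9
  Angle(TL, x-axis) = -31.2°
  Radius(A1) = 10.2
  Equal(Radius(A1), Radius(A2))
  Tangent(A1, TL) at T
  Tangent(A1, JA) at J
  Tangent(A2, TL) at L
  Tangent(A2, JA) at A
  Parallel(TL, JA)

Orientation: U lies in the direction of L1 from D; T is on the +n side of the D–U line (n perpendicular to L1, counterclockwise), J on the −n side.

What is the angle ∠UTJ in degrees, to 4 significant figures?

77.98°

D is at the origin and U lies 47.9 along u from D, so U = 47.9·u = (40.97, -24.81). Tangency of A1 to both parallel lines with radius 10.2 puts T and J at D ± 10.2·n: T = (5.284, 8.725), J = (-5.284, -8.725). Then cos ∠UTJ = TU·TJ / (|TU||TJ|), giving 77.98°.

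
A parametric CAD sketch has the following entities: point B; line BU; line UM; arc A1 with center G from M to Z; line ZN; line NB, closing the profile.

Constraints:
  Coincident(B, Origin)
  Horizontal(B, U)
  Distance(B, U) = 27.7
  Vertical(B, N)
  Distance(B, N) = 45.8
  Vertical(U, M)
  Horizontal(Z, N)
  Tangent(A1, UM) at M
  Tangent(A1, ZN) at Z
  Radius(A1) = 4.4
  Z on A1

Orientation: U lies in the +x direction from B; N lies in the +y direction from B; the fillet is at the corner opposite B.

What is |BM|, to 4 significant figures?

49.81

B is at the origin; BU is horizontal with |BU| = 27.7 and U on the +x side, so U = (27.70, 0.000). B and N share the same x with |BN| = 45.8 and N on the +y side, so N = (0.000, 45.80). The virtual corner opposite B is at (27.70, 45.80). Tangency of A1 to UM means the radius GM is perpendicular to UM and tangency of A1 to ZN means the radius GZ is perpendicular to ZN, with radius 4.4, so the center G sits 4.4 in from both sides at G = (23.30, 41.40). That places the tangent points at M = (27.70, 41.40) on UM and Z = (23.30, 45.80) on ZN. Then |BM| = |M − B| = 49.81.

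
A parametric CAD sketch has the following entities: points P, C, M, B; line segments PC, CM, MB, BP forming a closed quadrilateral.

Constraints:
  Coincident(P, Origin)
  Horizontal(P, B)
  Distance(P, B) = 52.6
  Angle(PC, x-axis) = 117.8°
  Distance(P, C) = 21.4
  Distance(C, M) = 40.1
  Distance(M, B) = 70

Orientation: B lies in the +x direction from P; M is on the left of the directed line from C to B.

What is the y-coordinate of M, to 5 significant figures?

54.457

P is at the origin; PB is horizontal with |PB| = 52.6 and B in +x, so B = (52.6, 0). PC runs at 117.8° with |PC| = 21.4, so C = (-9.9807, 18.930). M is determined by |CM| = 40.1 and |MB| = 70.0 together: it lies at the intersection of circle(C, 40.1) and circle(B, 70.0). With |CB| = 65.381, the foot of the radical line on CB is 7.5151 from C and the perpendicular offset is √(40.1² − 7.5151²) = 39.389. Taking the left-of-CB solution: M = (8.6172, 54.457).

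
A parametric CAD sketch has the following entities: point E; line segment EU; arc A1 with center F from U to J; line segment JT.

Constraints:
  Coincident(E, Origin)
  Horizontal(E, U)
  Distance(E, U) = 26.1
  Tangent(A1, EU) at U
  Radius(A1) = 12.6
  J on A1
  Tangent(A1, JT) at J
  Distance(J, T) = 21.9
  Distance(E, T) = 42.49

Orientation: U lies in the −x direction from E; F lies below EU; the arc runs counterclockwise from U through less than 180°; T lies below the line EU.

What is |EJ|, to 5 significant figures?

41.196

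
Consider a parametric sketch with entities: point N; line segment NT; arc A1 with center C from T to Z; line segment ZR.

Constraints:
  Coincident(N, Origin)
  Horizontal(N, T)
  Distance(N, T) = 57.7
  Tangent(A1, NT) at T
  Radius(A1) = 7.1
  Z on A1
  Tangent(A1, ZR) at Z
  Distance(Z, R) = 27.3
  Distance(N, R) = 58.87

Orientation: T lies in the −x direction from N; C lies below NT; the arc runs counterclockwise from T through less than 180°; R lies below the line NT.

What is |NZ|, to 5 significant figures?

64.538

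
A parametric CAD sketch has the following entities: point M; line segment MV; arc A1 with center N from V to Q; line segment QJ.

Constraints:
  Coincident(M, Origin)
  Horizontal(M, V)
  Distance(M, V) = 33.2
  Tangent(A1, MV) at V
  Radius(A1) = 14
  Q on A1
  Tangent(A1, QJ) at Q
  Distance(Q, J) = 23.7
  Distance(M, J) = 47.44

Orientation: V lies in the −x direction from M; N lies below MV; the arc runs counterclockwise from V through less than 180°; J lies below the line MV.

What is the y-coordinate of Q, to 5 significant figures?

-24.372

Checks: |NQ| = 14.00 ✓; ∠(NQ, QJ) = 90.00° ✓; |QJ| = 23.70 ✓; |MJ| = 47.44 ✓.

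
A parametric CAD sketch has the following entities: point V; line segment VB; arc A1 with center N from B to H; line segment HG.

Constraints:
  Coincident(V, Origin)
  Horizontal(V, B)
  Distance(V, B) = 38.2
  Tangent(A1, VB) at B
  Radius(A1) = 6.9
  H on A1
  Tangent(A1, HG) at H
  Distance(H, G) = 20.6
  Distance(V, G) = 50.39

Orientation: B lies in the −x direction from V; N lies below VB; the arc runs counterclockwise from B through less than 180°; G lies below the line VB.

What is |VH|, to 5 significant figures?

45.717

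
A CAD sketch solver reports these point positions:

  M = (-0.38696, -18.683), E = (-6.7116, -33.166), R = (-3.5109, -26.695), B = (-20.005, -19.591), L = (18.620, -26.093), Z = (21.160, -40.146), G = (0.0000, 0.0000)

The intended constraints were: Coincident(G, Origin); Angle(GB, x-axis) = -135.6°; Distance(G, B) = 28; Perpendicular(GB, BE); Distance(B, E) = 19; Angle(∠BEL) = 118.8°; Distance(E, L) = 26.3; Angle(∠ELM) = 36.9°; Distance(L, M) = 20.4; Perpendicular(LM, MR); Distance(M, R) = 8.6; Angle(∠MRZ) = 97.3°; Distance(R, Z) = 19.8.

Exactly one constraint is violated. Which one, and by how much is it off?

Distance(R, Z) = 19.8 — off by 8.30.

G = (0.00, 0.00) ✓; GB at -135.6° ✓; |GB| = 28.00 ✓; ∠(GB, BE) = 90.00° ✓; |BE| = 19.00 ✓; ∠BEL = 118.8° ✓; |EL| = 26.30 ✓; ∠ELM = 36.90° ✓; |LM| = 20.40 ✓; ∠(LM, MR) = 90.00° ✓; |MR| = 8.599 ✓; ∠MRZ = 97.30° ✓; |RZ| = 28.10 ✗.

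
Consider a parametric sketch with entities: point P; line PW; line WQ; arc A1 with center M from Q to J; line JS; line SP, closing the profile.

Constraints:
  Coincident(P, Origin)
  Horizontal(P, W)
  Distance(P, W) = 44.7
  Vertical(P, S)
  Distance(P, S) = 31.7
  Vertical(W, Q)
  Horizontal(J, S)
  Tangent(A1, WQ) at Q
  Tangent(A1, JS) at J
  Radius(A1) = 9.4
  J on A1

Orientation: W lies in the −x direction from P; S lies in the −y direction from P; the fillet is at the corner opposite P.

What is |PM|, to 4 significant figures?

41.75

P is at the origin; P and W share the same y with |PW| = 44.7 and W on the −x side, so W = (-44.70, 0.000). PS is vertical with |PS| = 31.7 and S on the −y side, so S = (0.000, -31.70). The virtual corner opposite P is at (-44.70, -31.70). Since A1 is tangent to WQ there, MQ ⟂ WQ and tangency of A1 to JS means the radius MJ is perpendicular to JS, with radius 9.4, so the center M sits 9.4 in from both sides at M = (-35.30, -22.30). Then |PM| = |M − P| = 41.75.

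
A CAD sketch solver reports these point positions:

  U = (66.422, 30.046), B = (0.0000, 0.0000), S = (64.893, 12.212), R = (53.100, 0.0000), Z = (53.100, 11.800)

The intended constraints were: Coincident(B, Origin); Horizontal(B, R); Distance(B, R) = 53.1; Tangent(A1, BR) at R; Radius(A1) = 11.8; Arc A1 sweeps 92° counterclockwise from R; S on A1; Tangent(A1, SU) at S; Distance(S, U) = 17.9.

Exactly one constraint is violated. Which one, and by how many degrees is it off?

Tangent(A1, SU) at S — off by 6.90°.

B = (0.00, 0.00) ✓; B.y = 0.00, R.y = 0.00 ✓; |BR| = 53.10 ✓; ∠(ZR, RB) = 90.00° ✓; |ZR| = 11.80 ✓; bearing(Z→S) − bearing(Z→R) = 92.00° ✓; |ZS| = 11.80 ✓; ∠(ZS, SU) = 96.90° ✗; |SU| = 17.90 ✓.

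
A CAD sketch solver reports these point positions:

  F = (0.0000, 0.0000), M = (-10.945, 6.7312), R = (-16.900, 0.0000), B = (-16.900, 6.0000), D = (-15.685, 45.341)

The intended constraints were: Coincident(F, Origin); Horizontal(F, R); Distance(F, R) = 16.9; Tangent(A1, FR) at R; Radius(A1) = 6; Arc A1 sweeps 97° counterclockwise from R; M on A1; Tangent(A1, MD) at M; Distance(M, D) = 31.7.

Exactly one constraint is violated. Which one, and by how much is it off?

Distance(M, D) = 31.7 — off by 7.20.

F = (0.00, 0.00) ✓; F.y = 0.00, R.y = 0.00 ✓; |FR| = 16.90 ✓; ∠(BR, RF) = 90.00° ✓; |BR| = 6.000 ✓; bearing(B→M) − bearing(B→R) = 97.00° ✓; |BM| = 6.000 ✓; ∠(BM, MD) = 90.00° ✓; |MD| = 38.90 ✗.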